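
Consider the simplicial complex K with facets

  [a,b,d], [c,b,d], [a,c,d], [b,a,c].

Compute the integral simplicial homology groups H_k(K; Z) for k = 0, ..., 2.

Order the vertices as a < b < c < d. Listing each simplex with vertices in this order, K has dimension 2 with simplices:

  0-simplices (4): a, b, c, d
  1-simplices (6): ab, ac, ad, bc, bd, cd
  2-simplices (4): abc, abd, acd, bcd

Hence C_0 ≅ Z^4, C_1 ≅ Z^6, C_2 ≅ Z^4.

∂_1: C_1 → C_0 is given by ∂[p,q] = [q] − [p]. For instance
  ∂bd = d − b.
As a 4×6 matrix over Z this has rank 3, with invariant factors (1,1,1).

∂_2: C_2 → C_1 acts by ∂[p,q,r] = [q,r] − [p,r] + [p,q]. For instance
  ∂abc = bc − ac + ab,
  ∂abd = bd − ad + ab.
The 6×4 boundary matrix has rank 3 and Smith normal form diag(1,1,1).

Reading off H_k = ker ∂_k / im ∂_{k+1}:

  H_0: rank C_0 − rank ∂_1 = 4 − 3 = 1, and the invariant factors of ∂_1 are all 1, so H_0 ≅ Z.
  H_1: rank ker ∂_1 − rank ∂_2 = (6 − 3) − 3 = 0, and the invariant factors of ∂_2 are all 1, so H_1 ≅ 0.
  H_2: rank ker ∂_2 − rank ∂_3 = (4 − 3) − 0 = 1, and there is no ∂_3, so H_2 ≅ Z.

As a check, the Euler characteristic is 4 − 6 + 4 = 2, which agrees with 1 − 0 + 1 = 2.

H_0 ≅ Z,  H_1 = 0,  H_2 ≅ Z.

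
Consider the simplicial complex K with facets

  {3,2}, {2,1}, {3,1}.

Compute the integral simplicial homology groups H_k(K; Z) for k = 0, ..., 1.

H_0 ≅ Z,  H_1 ≅ Z.

K has 3 vertices, 3 edges.
rank ∂_0 = 0, rank ∂_1 = 2 ⇒ b_0 = 3 − 0 − 2 = 1; all invariant factors of ∂_1 are 1 so no torsion. So H_0 = Z.
rank ∂_1 = 2, rank ∂_2 = 0 ⇒ b_1 = 3 − 2 − 0 = 1. So H_1 = Z.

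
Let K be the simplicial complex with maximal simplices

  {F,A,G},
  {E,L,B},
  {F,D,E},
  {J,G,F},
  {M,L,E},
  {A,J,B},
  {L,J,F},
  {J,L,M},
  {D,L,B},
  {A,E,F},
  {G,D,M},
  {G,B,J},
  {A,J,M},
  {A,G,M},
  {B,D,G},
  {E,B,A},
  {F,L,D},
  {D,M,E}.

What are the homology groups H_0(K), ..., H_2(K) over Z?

H_0 = Z,  H_1 = Z ⊕ Z_2,  H_2 = 0.

Order the vertices as A < B < D < E < F < G < J < L < M. Listing each simplex with vertices in this order, K has dimension 2 with simplices:

  0-simplices (9): A, B, D, E, F, G, J, L, M
  1-simplices (27): AB, AE, AF, AG, AJ, AM, BD, BE, BG, BJ, BL, DE, DF, DG, DL, DM, EF, EL, EM, FG, FJ, FL, GJ, GM, JL, JM, LM
  2-simplices (18): ABE, ABJ, AEF, AFG, AGM, AJM, BDG, BDL, BEL, BGJ, DEF, DEM, DFL, DGM, ELM, FGJ, FJL, JLM

so the chain groups are C_0 ≅ Z^9, C_1 ≅ Z^27, C_2 ≅ Z^18.

The boundary map ∂_1: C_1 → C_0 is given by ∂[p,q] = [q] − [p].
As a 9×27 matrix over Z this has rank 8, with invariant factors (1,1,1,1,1,1,1,1).

The boundary map ∂_2: C_2 → C_1 acts by ∂[p,q,r] = [q,r] − [p,r] + [p,q]. For instance
  ∂ABJ = BJ − AJ + AB,
  ∂JLM = LM − JM + JL.
This gives a 27×18 integer matrix of rank 18; reducing to Smith normal form yields diagonal entries (1,1,1,1,1,1,1,1,1,1,1,1,1,1,1,1,1,2).

Reading off H_k = ker ∂_k / im ∂_{k+1}:

  H_0: rank C_0 − rank ∂_1 = 9 − 8 = 1, and the invariant factors of ∂_1 are all 1, so H_0 = Z.
  H_1: rank ker ∂_1 − rank ∂_2 = (27 − 8) − 18 = 1, and ∂_2 has invariant factor 2 > 1, so H_1 = Z ⊕ Z_2.
  H_2: rank ker ∂_2 − rank ∂_3 = (18 − 18) − 0 = 0, and there is no ∂_3, so H_2 = 0.

As a check, the Euler characteristic is 9 − 27 + 18 = 0, which agrees with 1 − 1 + 0 = 0.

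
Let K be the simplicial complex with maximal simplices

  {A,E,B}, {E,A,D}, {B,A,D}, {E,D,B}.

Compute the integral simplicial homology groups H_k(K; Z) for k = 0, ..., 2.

H_0 = Z,  H_1 = 0,  H_2 = Z.

K has 4 vertices, 6 edges, 4 triangles.
rank ∂_0 = 0, rank ∂_1 = 3 ⇒ b_0 = 4 − 0 − 3 = 1; all invariant factors of ∂_1 are 1 so no torsion. So H_0 = Z.
rank ∂_1 = 3, rank ∂_2 = 3 ⇒ b_1 = 6 − 3 − 3 = 0; all invariant factors of ∂_2 are 1 so no torsion. So H_1 = 0.
rank ∂_2 = 3, rank ∂_3 = 0 ⇒ b_2 = 4 − 3 − 0 = 1. So H_2 = Z.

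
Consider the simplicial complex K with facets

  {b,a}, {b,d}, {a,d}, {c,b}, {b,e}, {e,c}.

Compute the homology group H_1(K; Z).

Fix the vertex order a < b < c < d < e and write every simplex with vertices in increasing order. Then dim K = 1 and the simplices of K are:

  0-simplices (5): a, b, c, d, e
  1-simplices (6): ab, ad, bc, bd, be, ce

giving chain groups C_0 ≅ Z^5, C_1 ≅ Z^6.

Boundary ∂_1: C_1 → C_0 sends each edge [p,q] (with p < q) to q − p. For instance
  ∂be = e − b.
The 5×6 boundary matrix has rank 4 and Smith normal form diag(1,1,1,1).

Reading off H_k = ker ∂_k / im ∂_{k+1}:

  H_1: rank ker ∂_1 − rank ∂_2 = (6 − 4) − 0 = 2, and there is no ∂_2, so H_1 ≅ Z^2.

(K is a triangulation of a wedge of 2 circles.)

H_1 ≅ Z^2.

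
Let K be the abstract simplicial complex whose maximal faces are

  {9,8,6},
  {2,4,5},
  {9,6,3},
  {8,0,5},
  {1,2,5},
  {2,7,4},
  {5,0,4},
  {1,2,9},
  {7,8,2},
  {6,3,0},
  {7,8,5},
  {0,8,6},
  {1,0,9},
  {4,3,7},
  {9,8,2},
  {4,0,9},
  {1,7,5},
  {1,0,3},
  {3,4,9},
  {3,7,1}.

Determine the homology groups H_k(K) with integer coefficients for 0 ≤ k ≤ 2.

H_0 ≅ Z,  H_1 ≅ Z × Z/2,  H_2 = 0.

Take the total order 0 < 1 < 2 < 3 < 4 < 5 < 6 < 7 < 8 < 9 on the vertex set. Then K (dimension 2) consists of the simplices:

  0-simplices (10): [0], [1], [2], [3], [4], [5], [6], [7], [8], [9]
  1-simplices (30): (30 of them)
  2-simplices (20): (20 of them)

giving chain groups C_0 ≅ Z^10, C_1 ≅ Z^30, C_2 ≅ Z^20.

Boundary ∂_1: C_1 → C_0 sends each edge [p,q] (with p < q) to q − p. For instance
  ∂[6,9] = [9] − [6].
As a 10×30 matrix over Z this has rank 9, with invariant factors (1,1,1,1,1,1,1,1,1).

The boundary map ∂_2: C_2 → C_1 sends each 2-simplex [p,q,r] to [q,r] − [p,r] + [p,q]. For instance
  ∂[0,6,8] = [6,8] − [0,8] + [0,6],
  ∂[3,4,7] = [4,7] − [3,7] + [3,4].
The 30×20 boundary matrix has rank 20 and Smith normal form diag(1,1,1,1,1,1,1,1,1,1,1,1,1,1,1,1,1,1,1,2).

Reading off H_k = ker ∂_k / im ∂_{k+1}:

  H_0: rank C_0 − rank ∂_1 = 10 − 9 = 1, and the invariant factors of ∂_1 are all 1, so H_0 = Z.
  H_1: rank ker ∂_1 − rank ∂_2 = (30 − 9) − 20 = 1, and ∂_2 has invariant factor 2 > 1, so H_1 = Z × Z/2.
  H_2: rank ker ∂_2 − rank ∂_3 = (20 − 20) − 0 = 0, and there is no ∂_3, so H_2 = 0.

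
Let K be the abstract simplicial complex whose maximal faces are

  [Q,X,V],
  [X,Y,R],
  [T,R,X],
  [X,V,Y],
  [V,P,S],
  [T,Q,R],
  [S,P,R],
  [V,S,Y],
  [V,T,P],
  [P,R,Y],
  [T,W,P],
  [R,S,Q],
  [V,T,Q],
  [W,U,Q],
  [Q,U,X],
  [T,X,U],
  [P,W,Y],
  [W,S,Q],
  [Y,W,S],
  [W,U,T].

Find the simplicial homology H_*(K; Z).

H_0 ≅ Z,  H_1 ≅ Z ⊕ Z/2Z,  H_2 = 0.

We work with the vertex ordering P < Q < R < S < T < U < V < W < X < Y. The simplices of K, each written with vertices in increasing order, are:

  0-simplices (10): P, Q, R, S, T, U, V, W, X, Y
  1-simplices (30): PR, PS, PT, PV, PW, PY, QR, QS, QT, QU, QV, QW, QX, RS, RT, RX, RY, SV, SW, SY, TU, TV, TW, TX, UW, UX, VX, VY, WY, XY
  2-simplices (20): PRS, PRY, PSV, PTV, PTW, PWY, QRS, QRT, QSW, QTV, QUW, QUX, QVX, RTX, RXY, SVY, SWY, TUW, TUX, VXY

so the chain groups are C_0 ≅ Z^10, C_1 ≅ Z^30, C_2 ≅ Z^20.

The boundary map ∂_1: C_1 → C_0 maps an edge to its endpoints' difference, ∂[p,q] = q − p.
The resulting 10×30 matrix has rank 9, and its Smith normal form has invariant factors (1,1,1,1,1,1,1,1,1).

The boundary map ∂_2: C_2 → C_1 acts by ∂[p,q,r] = [q,r] − [p,r] + [p,q]. For instance
  ∂PSV = SV − PV + PS,
  ∂PRY = RY − PY + PR.
This gives a 30×20 integer matrix of rank 20; reducing to Smith normal form yields diagonal entries (1,1,1,1,1,1,1,1,1,1,1,1,1,1,1,1,1,1,1,2).

Now H_k = ker ∂_k / im ∂_{k+1}, so:

  H_0: rank C_0 − rank ∂_1 = 10 − 9 = 1, and the invariant factors of ∂_1 are all 1, so H_0 = Z.
  H_1: rank ker ∂_1 − rank ∂_2 = (30 − 9) − 20 = 1, and ∂_2 has invariant factor 2 > 1, so H_1 = Z ⊕ Z/2Z.
  H_2: rank ker ∂_2 − rank ∂_3 = (20 − 20) − 0 = 0, and there is no ∂_3, so H_2 = 0.

As a check, the Euler characteristic is 10 − 30 + 20 = 0, which agrees with 1 − 1 + 0 = 0.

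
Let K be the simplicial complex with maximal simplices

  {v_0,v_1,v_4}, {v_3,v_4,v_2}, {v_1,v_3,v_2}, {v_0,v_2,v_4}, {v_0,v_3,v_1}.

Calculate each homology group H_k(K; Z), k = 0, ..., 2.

H_0 ≅ Z,  H_1 ≅ Z,  H_2 = 0.

Take the total order v_0 < v_1 < v_2 < v_3 < v_4 on the vertex set. Then K (dimension 2) consists of the simplices:

  0-simplices (5): [v_0], [v_1], [v_2], [v_3], [v_4]
  1-simplices (10): [v_0,v_1], [v_0,v_2], [v_0,v_3], [v_0,v_4], [v_1,v_2], [v_1,v_3], [v_1,v_4], [v_2,v_3], [v_2,v_4], [v_3,v_4]
  2-simplices (5): [v_0,v_1,v_3], [v_0,v_1,v_4], [v_0,v_2,v_4], [v_1,v_2,v_3], [v_2,v_3,v_4]

so the chain groups are C_0 ≅ Z^5, C_1 ≅ Z^10, C_2 ≅ Z^5.

The boundary map ∂_1: C_1 → C_0 is given by ∂[p,q] = [q] − [p].
This gives a 5×10 integer matrix of rank 4; reducing to Smith normal form yields diagonal entries (1,1,1,1).

The boundary map ∂_2: C_2 → C_1 maps a triangle to the signed sum of its edges. For instance
  ∂[v_1,v_2,v_3] = [v_2,v_3] − [v_1,v_3] + [v_1,v_2],
  ∂[v_0,v_2,v_4] = [v_2,v_4] − [v_0,v_4] + [v_0,v_2].
As a 10×5 matrix over Z this has rank 5, with invariant factors (1,1,1,1,1).

From H_k ≅ ker(∂_k) / im(∂_{k+1}) we obtain:

  H_0: rank C_0 − rank ∂_1 = 5 − 4 = 1, and the invariant factors of ∂_1 are all 1, so H_0 ≅ Z.
  H_1: rank ker ∂_1 − rank ∂_2 = (10 − 4) − 5 = 1, and the invariant factors of ∂_2 are all 1, so H_1 ≅ Z.
  H_2: rank ker ∂_2 − rank ∂_3 = (5 − 5) − 0 = 0, and there is no ∂_3, so H_2 ≅ 0.

As a check, the Euler characteristic is 5 − 10 + 5 = 0, which agrees with 1 − 1 + 0 = 0.
(K is a triangulation of the Möbius band.)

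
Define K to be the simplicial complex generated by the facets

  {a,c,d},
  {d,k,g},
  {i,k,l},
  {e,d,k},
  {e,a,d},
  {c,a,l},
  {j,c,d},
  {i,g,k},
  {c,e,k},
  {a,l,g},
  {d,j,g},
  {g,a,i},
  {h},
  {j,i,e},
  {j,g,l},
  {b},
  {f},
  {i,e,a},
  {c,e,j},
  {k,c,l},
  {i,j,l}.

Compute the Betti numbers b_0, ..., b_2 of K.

Take the total order a < b < c < d < e < f < g < h < i < j < k < l on the vertex set. Then K (dimension 2) consists of the simplices:

  0-simplices (12): a, b, c, d, e, f, g, h, i, j, k, l
  1-simplices (27): ac, ad, ae, ag, ai, al, cd, ce, cj, ck, cl, de, dg, dj, dk, ei, ej, ek, gi, gj, gk, gl, ij, ik, il, jl, kl
  2-simplices (18): acd, acl, ade, aei, agi, agl, cdj, cej, cek, ckl, dek, dgj, dgk, eij, gik, gjl, ijl, ikl

so the chain groups are C_0 ≅ Z^12, C_1 ≅ Z^27, C_2 ≅ Z^18.

The boundary map ∂_1: C_1 → C_0 is given by ∂[p,q] = [q] − [p]. For instance
  ∂gl = l − g.
The resulting 12×27 matrix has rank 8, and its Smith normal form has invariant factors (1,1,1,1,1,1,1,1).

The boundary map ∂_2: C_2 → C_1 sends each 2-simplex [p,q,r] to [q,r] − [p,r] + [p,q]. For instance
  ∂acl = cl − al + ac,
  ∂ade = de − ae + ad.
The 27×18 boundary matrix has rank 18 and Smith normal form diag(1,1,1,1,1,1,1,1,1,1,1,1,1,1,1,1,1,2).

Now H_k = ker ∂_k / im ∂_{k+1}, so:

  H_0: rank C_0 − rank ∂_1 = 12 − 8 = 4, and the invariant factors of ∂_1 are all 1, so H_0 ≅ Z^4.
  H_1: rank ker ∂_1 − rank ∂_2 = (27 − 8) − 18 = 1, and ∂_2 has invariant factor 2 > 1, so H_1 ≅ Z ⊕ Z/2.
  H_2: rank ker ∂_2 − rank ∂_3 = (18 − 18) − 0 = 0, and there is no ∂_3, so H_2 ≅ 0.

As a check, the Euler characteristic is 12 − 27 + 18 = 3, which agrees with 4 − 1 + 0 = 3.

Hence the Betti numbers are b_0 = 4, b_1 = 1, b_2 = 0.

b_0 = 4, b_1 = 1, b_2 = 0.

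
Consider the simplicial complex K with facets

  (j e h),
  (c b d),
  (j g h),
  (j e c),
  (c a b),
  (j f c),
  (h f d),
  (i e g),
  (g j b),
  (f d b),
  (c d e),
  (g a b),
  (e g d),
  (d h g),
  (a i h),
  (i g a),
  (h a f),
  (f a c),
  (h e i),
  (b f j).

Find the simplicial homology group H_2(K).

H_2 ≅ 0.

Take the total order a < b < c < d < e < f < g < h < i < j on the vertex set. Then K (dimension 2) consists of the simplices:

  0-simplices (10): a, b, c, d, e, f, g, h, i, j
  1-simplices (30): ab, ac, af, ag, ah, ai, bc, bd, bf, bg, bj, cd, ce, cf, cj, de, df, dg, dh, eg, eh, ei, ej, fh, fj, gh, gi, gj, hi, hj
  2-simplices (20): abc, abg, acf, afh, agi, ahi, bcd, bdf, bfj, bgj, cde, cej, cfj, deg, dfh, dgh, egi, ehi, ehj, ghj

Hence C_0 ≅ Z^10, C_1 ≅ Z^30, C_2 ≅ Z^20.

The boundary map ∂_1: C_1 → C_0 sends each edge [p,q] (with p < q) to q − p. For instance
  ∂fj = j − f.
The 10×30 boundary matrix has rank 9 and Smith normal form diag(1,1,1,1,1,1,1,1,1).

Boundary ∂_2: C_2 → C_1 acts by ∂[p,q,r] = [q,r] − [p,r] + [p,q]. For instance
  ∂bcd = cd − bd + bc,
  ∂cde = de − ce + cd.
The resulting 30×20 matrix has rank 20, and its Smith normal form has invariant factors (1,1,1,1,1,1,1,1,1,1,1,1,1,1,1,1,1,1,1,2).

Now H_k = ker ∂_k / im ∂_{k+1}, so:

  H_2: rank ker ∂_2 − rank ∂_3 = (20 − 20) − 0 = 0, and there is no ∂_3, so H_2 = 0.

(K is a triangulation of the Klein bottle.)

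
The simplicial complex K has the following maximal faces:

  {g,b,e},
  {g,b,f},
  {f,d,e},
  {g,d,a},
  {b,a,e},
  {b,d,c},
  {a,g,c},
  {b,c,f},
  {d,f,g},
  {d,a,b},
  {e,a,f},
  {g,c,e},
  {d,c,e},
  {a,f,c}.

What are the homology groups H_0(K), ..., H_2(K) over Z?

H_0 = Z,  H_1 = Z^2,  H_2 = Z.

We work with the vertex ordering a < b < c < d < e < f < g. The simplices of K, each written with vertices in increasing order, are:

  0-simplices (7): a, b, c, d, e, f, g
  1-simplices (21): ab, ac, ad, ae, af, ag, bc, bd, be, bf, bg, cd, ce, cf, cg, de, df, dg, ef, eg, fg
  2-simplices (14): abd, abe, acf, acg, adg, aef, bcd, bcf, beg, bfg, cde, ceg, def, dfg

Hence C_0 ≅ Z^7, C_1 ≅ Z^21, C_2 ≅ Z^14.

Boundary ∂_1: C_1 → C_0 maps an edge to its endpoints' difference, ∂[p,q] = q − p. For instance
  ∂bg = g − b.
The 7×21 boundary matrix has rank 6 and Smith normal form diag(1,1,1,1,1,1).

Boundary ∂_2: C_2 → C_1 sends each 2-simplex [p,q,r] to [q,r] − [p,r] + [p,q]. For instance
  ∂aef = ef − af + ae,
  ∂ceg = eg − cg + ce.
The 21×14 boundary matrix has rank 13 and Smith normal form diag(1,1,1,1,1,1,1,1,1,1,1,1,1).

Computing H_k = (kernel of ∂_k) / (image of ∂_{k+1}):

  H_0: rank C_0 − rank ∂_1 = 7 − 6 = 1, and the invariant factors of ∂_1 are all 1, so H_0 ≅ Z.
  H_1: rank ker ∂_1 − rank ∂_2 = (21 − 6) − 13 = 2, and the invariant factors of ∂_2 are all 1, so H_1 ≅ Z^2.
  H_2: rank ker ∂_2 − rank ∂_3 = (14 − 13) − 0 = 1, and there is no ∂_3, so H_2 ≅ Z.

As a check, the Euler characteristic is 7 − 21 + 14 = 0, which agrees with 1 − 2 + 1 = 0.
(K is a triangulation of the torus T^2.)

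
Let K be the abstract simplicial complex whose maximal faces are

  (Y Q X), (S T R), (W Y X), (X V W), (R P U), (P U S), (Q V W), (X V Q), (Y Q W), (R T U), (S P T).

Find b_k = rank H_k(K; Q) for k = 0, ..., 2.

b_0 = 2, b_1 = 1, b_2 = 1.

Fix the vertex order P < Q < R < S < T < U < V < W < X < Y and write every simplex with vertices in increasing order. Then dim K = 2 and the simplices of K are:

  0-simplices (10): P, Q, R, S, T, U, V, W, X, Y
  1-simplices (19): PR, PS, PT, PU, QV, QW, QX, QY, RS, RT, RU, ST, SU, TU, VW, VX, WX, WY, XY
  2-simplices (11): PRU, PST, PSU, QVW, QVX, QWY, QXY, RST, RTU, VWX, WXY

Hence C_0 ≅ Z^10, C_1 ≅ Z^19, C_2 ≅ Z^11.

The boundary map ∂_1: C_1 → C_0 maps an edge to its endpoints' difference, ∂[p,q] = q − p. For instance
  ∂RU = U − R.
This gives a 10×19 integer matrix of rank 8; reducing to Smith normal form yields diagonal entries (1,1,1,1,1,1,1,1).

∂_2: C_2 → C_1 acts by ∂[p,q,r] = [q,r] − [p,r] + [p,q]. For instance
  ∂PST = ST − PT + PS,
  ∂QVW = VW − QW + QV.
The resulting 19×11 matrix has rank 10, and its Smith normal form has invariant factors (1,1,1,1,1,1,1,1,1,1).

Now H_k = ker ∂_k / im ∂_{k+1}, so:

  H_0: rank C_0 − rank ∂_1 = 10 − 8 = 2, and the invariant factors of ∂_1 are all 1, so H_0 = Z^2.
  H_1: rank ker ∂_1 − rank ∂_2 = (19 − 8) − 10 = 1, and the invariant factors of ∂_2 are all 1, so H_1 = Z.
  H_2: rank ker ∂_2 − rank ∂_3 = (11 − 10) − 0 = 1, and there is no ∂_3, so H_2 = Z.

As a check, the Euler characteristic is 10 − 19 + 11 = 2, which agrees with 2 − 1 + 1 = 2.
(K is a triangulation of the disjoint union of the 2-sphere S^2 and the Möbius band.)

Hence the Betti numbers are b_0 = 2, b_1 = 1, b_2 = 1.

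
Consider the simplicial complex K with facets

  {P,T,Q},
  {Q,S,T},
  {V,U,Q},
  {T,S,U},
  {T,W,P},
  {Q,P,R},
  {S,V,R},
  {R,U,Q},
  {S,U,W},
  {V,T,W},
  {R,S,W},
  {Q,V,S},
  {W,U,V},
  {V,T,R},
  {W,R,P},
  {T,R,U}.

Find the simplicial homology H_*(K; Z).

Order the vertices as P < Q < R < S < T < U < V < W. Listing each simplex with vertices in this order, K has dimension 2 with simplices:

  0-simplices (8): P, Q, R, S, T, U, V, W
  1-simplices (24): PQ, PR, PT, PW, QR, QS, QT, QU, QV, RS, RT, RU, RV, RW, ST, SU, SV, SW, TU, TV, TW, UV, UW, VW
  2-simplices (16): PQR, PQT, PRW, PTW, QRU, QST, QSV, QUV, RSV, RSW, RTU, RTV, STU, SUW, TVW, UVW

so the chain groups are C_0 ≅ Z^8, C_1 ≅ Z^24, C_2 ≅ Z^16.

∂_1: C_1 → C_0 maps an edge to its endpoints' difference, ∂[p,q] = q − p.
The resulting 8×24 matrix has rank 7, and its Smith normal form has invariant factors (1,1,1,1,1,1,1).

Boundary ∂_2: C_2 → C_1 acts by ∂[p,q,r] = [q,r] − [p,r] + [p,q]. For instance
  ∂SUW = UW − SW + SU,
  ∂TVW = VW − TW + TV.
The resulting 24×16 matrix has rank 15, and its Smith normal form has invariant factors (1,1,1,1,1,1,1,1,1,1,1,1,1,1,1).

Computing H_k = (kernel of ∂_k) / (image of ∂_{k+1}):

  H_0: rank C_0 − rank ∂_1 = 8 − 7 = 1, and the invariant factors of ∂_1 are all 1, so H_0 = Z.
  H_1: rank ker ∂_1 − rank ∂_2 = (24 − 7) − 15 = 2, and the invariant factors of ∂_2 are all 1, so H_1 = Z^2.
  H_2: rank ker ∂_2 − rank ∂_3 = (16 − 15) − 0 = 1, and there is no ∂_3, so H_2 = Z.

As a check, the Euler characteristic is 8 − 24 + 16 = 0, which agrees with 1 − 2 + 1 = 0.

H_0 = Z,  H_1 = Z^2,  H_2 = Z.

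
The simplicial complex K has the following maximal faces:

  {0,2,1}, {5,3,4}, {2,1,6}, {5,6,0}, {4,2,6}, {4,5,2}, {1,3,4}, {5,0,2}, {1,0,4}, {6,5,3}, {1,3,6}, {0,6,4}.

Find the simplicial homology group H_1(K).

Take the total order 0 < 1 < 2 < 3 < 4 < 5 < 6 on the vertex set. Then K (dimension 2) consists of the simplices:

  0-simplices (7): [0], [1], [2], [3], [4], [5], [6]
  1-simplices (18): [0,1], [0,2], [0,4], [0,5], [0,6], [1,2], [1,3], [1,4], [1,6], [2,4], [2,5], [2,6], [3,4], [3,5], [3,6], [4,5], [4,6], [5,6]
  2-simplices (12): [0,1,2], [0,1,4], [0,2,5], [0,4,6], [0,5,6], [1,2,6], [1,3,4], [1,3,6], [2,4,5], [2,4,6], [3,4,5], [3,5,6]

Hence C_0 ≅ Z^7, C_1 ≅ Z^18, C_2 ≅ Z^12.

∂_1: C_1 → C_0 maps an edge to its endpoints' difference, ∂[p,q] = q − p.
As a 7×18 matrix over Z this has rank 6, with invariant factors (1,1,1,1,1,1).

Boundary ∂_2: C_2 → C_1 acts by ∂[p,q,r] = [q,r] − [p,r] + [p,q]. For instance
  ∂[1,3,6] = [3,6] − [1,6] + [1,3],
  ∂[3,5,6] = [5,6] − [3,6] + [3,5].
The 18×12 boundary matrix has rank 12 and Smith normal form diag(1,1,1,1,1,1,1,1,1,1,1,2).

From H_k ≅ ker(∂_k) / im(∂_{k+1}) we obtain:

  H_1: rank ker ∂_1 − rank ∂_2 = (18 − 6) − 12 = 0, and ∂_2 has invariant factor 2 > 1, so H_1 ≅ Z/2.

H_1 = Z/2.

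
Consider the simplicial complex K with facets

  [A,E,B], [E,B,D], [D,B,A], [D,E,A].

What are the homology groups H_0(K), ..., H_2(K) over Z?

Take the total order A < B < D < E on the vertex set. Then K (dimension 2) consists of the simplices:

  0-simplices (4): A, B, D, E
  1-simplices (6): AB, AD, AE, BD, BE, DE
  2-simplices (4): ABD, ABE, ADE, BDE

so the chain groups are C_0 ≅ Z^4, C_1 ≅ Z^6, C_2 ≅ Z^4.

The boundary map ∂_1: C_1 → C_0 maps an edge to its endpoints' difference, ∂[p,q] = q − p. For instance
  ∂DE = E − D.
The resulting 4×6 matrix has rank 3, and its Smith normal form has invariant factors (1,1,1).

Boundary ∂_2: C_2 → C_1 acts by ∂[p,q,r] = [q,r] − [p,r] + [p,q]. For instance
  ∂ADE = DE − AE + AD,
  ∂ABE = BE − AE + AB.
This gives a 6×4 integer matrix of rank 3; reducing to Smith normal form yields diagonal entries (1,1,1).

From H_k ≅ ker(∂_k) / im(∂_{k+1}) we obtain:

  H_0: rank C_0 − rank ∂_1 = 4 − 3 = 1, and the invariant factors of ∂_1 are all 1, so H_0 ≅ Z.
  H_1: rank ker ∂_1 − rank ∂_2 = (6 − 3) − 3 = 0, and the invariant factors of ∂_2 are all 1, so H_1 ≅ 0.
  H_2: rank ker ∂_2 − rank ∂_3 = (4 − 3) − 0 = 1, and there is no ∂_3, so H_2 ≅ Z.

As a check, the Euler characteristic is 4 − 6 + 4 = 2, which agrees with 1 − 0 + 1 = 2.
(K is a triangulation of the 2-sphere S^2.)

H_0 ≅ Z,  H_1 = 0,  H_2 ≅ Z.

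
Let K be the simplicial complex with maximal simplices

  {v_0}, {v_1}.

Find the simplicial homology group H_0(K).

K has 2 vertices.
rank ∂_0 = 0, rank ∂_1 = 0 ⇒ b_0 = 2 − 0 − 0 = 2. So H_0 ≅ Z^2.

H_0 = Z^2.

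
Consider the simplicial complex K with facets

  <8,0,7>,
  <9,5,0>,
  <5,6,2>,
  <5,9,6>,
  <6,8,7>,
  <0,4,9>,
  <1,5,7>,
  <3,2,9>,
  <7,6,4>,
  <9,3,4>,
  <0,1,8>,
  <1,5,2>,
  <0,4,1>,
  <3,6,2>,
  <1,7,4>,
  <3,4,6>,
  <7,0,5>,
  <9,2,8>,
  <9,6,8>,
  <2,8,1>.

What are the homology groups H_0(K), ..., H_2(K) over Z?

Order the vertices as 0 < 1 < 2 < 3 < 4 < 5 < 6 < 7 < 8 < 9. Listing each simplex with vertices in this order, K has dimension 2 with simplices:

  0-simplices (10): [0], [1], [2], [3], [4], [5], [6], [7], [8], [9]
  1-simplices (30): (30 of them)
  2-simplices (20): (20 of them)

giving chain groups C_0 ≅ Z^10, C_1 ≅ Z^30, C_2 ≅ Z^20.

∂_1: C_1 → C_0 is given by ∂[p,q] = [q] − [p].
This gives a 10×30 integer matrix of rank 9; reducing to Smith normal form yields diagonal entries (1,1,1,1,1,1,1,1,1).

The boundary map ∂_2: C_2 → C_1 sends each 2-simplex [p,q,r] to [q,r] − [p,r] + [p,q]. For instance
  ∂[0,4,9] = [4,9] − [0,9] + [0,4],
  ∂[2,8,9] = [8,9] − [2,9] + [2,8].
This gives a 30×20 integer matrix of rank 20; reducing to Smith normal form yields diagonal entries (1,1,1,1,1,1,1,1,1,1,1,1,1,1,1,1,1,1,1,2).

Reading off H_k = ker ∂_k / im ∂_{k+1}:

  H_0: rank C_0 − rank ∂_1 = 10 − 9 = 1, and the invariant factors of ∂_1 are all 1, so H_0 ≅ Z.
  H_1: rank ker ∂_1 − rank ∂_2 = (30 − 9) − 20 = 1, and ∂_2 has invariant factor 2 > 1, so H_1 ≅ Z × Z/2.
  H_2: rank ker ∂_2 − rank ∂_3 = (20 − 20) − 0 = 0, and there is no ∂_3, so H_2 ≅ 0.

As a check, the Euler characteristic is 10 − 30 + 20 = 0, which agrees with 1 − 1 + 0 = 0.

H_0 ≅ Z,  H_1 ≅ Z × Z/2,  H_2 = 0.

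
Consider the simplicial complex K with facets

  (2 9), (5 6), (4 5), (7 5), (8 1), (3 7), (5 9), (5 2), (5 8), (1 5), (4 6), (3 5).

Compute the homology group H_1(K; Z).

H_1 ≅ Z^4.

K has 9 vertices, 12 edges.
rank ∂_1 = 8, rank ∂_2 = 0 ⇒ b_1 = 12 − 8 − 0 = 4. So H_1 ≅ Z^4.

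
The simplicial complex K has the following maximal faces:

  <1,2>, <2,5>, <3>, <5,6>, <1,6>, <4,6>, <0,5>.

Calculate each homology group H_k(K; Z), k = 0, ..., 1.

H_0 = Z^2,  H_1 = Z.

Fix the vertex order 0 < 1 < 2 < 3 < 4 < 5 < 6 and write every simplex with vertices in increasing order. Then dim K = 1 and the simplices of K are:

  0-simplices (7): [0], [1], [2], [3], [4], [5], [6]
  1-simplices (6): [0,5], [1,2], [1,6], [2,5], [4,6], [5,6]

giving chain groups C_0 ≅ Z^7, C_1 ≅ Z^6.

∂_1: C_1 → C_0 sends each edge [p,q] (with p < q) to q − p.
This gives a 7×6 integer matrix of rank 5; reducing to Smith normal form yields diagonal entries (1,1,1,1,1).

Now H_k = ker ∂_k / im ∂_{k+1}, so:

  H_0: rank C_0 − rank ∂_1 = 7 − 5 = 2, and the invariant factors of ∂_1 are all 1, so H_0 ≅ Z^2.
  H_1: rank ker ∂_1 − rank ∂_2 = (6 − 5) − 0 = 1, and there is no ∂_2, so H_1 ≅ Z.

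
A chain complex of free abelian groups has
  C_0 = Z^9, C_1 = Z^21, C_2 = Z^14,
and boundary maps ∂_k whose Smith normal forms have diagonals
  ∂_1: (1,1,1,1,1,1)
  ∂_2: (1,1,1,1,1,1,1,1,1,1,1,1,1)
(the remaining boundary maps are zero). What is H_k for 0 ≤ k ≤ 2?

H_0 = Z^3,  H_1 = Z^2,  H_2 = Z.

H_0: b_0 = 9 − 0 − 6 = 3; torsion from ∂_1 factors > 1: none. So H_0 = Z^3.
H_1: b_1 = 21 − 6 − 13 = 2; torsion from ∂_2 factors > 1: none. So H_1 = Z^2.
H_2: b_2 = 14 − 13 − 0 = 1; torsion from ∂_3 factors > 1: none. So H_2 = Z.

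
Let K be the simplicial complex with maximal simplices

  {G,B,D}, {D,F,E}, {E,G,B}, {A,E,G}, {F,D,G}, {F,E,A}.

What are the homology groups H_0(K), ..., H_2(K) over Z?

H_0 = Z,  H_1 = Z,  H_2 = 0.

Order the vertices as A < B < D < E < F < G. Listing each simplex with vertices in this order, K has dimension 2 with simplices:

  0-simplices (6): A, B, D, E, F, G
  1-simplices (12): AE, AF, AG, BD, BE, BG, DE, DF, DG, EF, EG, FG
  2-simplices (6): AEF, AEG, BDG, BEG, DEF, DFG

giving chain groups C_0 ≅ Z^6, C_1 ≅ Z^12, C_2 ≅ Z^6.

The boundary map ∂_1: C_1 → C_0 sends each edge [p,q] (with p < q) to q − p. For instance
  ∂BG = G − B.
The resulting 6×12 matrix has rank 5, and its Smith normal form has invariant factors (1,1,1,1,1).

The boundary map ∂_2: C_2 → C_1 acts by ∂[p,q,r] = [q,r] − [p,r] + [p,q]. For instance
  ∂AEG = EG − AG + AE,
  ∂DEF = EF − DF + DE.
The 12×6 boundary matrix has rank 6 and Smith normal form diag(1,1,1,1,1,1).

Now H_k = ker ∂_k / im ∂_{k+1}, so:

  H_0: rank C_0 − rank ∂_1 = 6 − 5 = 1, and the invariant factors of ∂_1 are all 1, so H_0 = Z.
  H_1: rank ker ∂_1 − rank ∂_2 = (12 − 5) − 6 = 1, and the invariant factors of ∂_2 are all 1, so H_1 = Z.
  H_2: rank ker ∂_2 − rank ∂_3 = (6 − 6) − 0 = 0, and there is no ∂_3, so H_2 = 0.

As a check, the Euler characteristic is 6 − 12 + 6 = 0, which agrees with 1 − 1 + 0 = 0.
(K is a triangulation of the cylinder S^1 x I.)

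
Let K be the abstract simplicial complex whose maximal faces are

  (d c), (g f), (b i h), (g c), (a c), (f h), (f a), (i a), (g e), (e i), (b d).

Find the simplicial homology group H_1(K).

Take the total order a < b < c < d < e < f < g < h < i on the vertex set. Then K (dimension 2) consists of the simplices:

  0-simplices (9): a, b, c, d, e, f, g, h, i
  1-simplices (13): ac, af, ai, bd, bh, bi, cd, cg, eg, ei, fg, fh, hi
  2-simplices (1): bhi

so the chain groups are C_0 ≅ Z^9, C_1 ≅ Z^13, C_2 ≅ Z^1.

Boundary ∂_1: C_1 → C_0 maps an edge to its endpoints' difference, ∂[p,q] = q − p. For instance
  ∂ac = c − a.
As a 9×13 matrix over Z this has rank 8, with invariant factors (1,1,1,1,1,1,1,1).

Boundary ∂_2: C_2 → C_1 maps a triangle to the signed sum of its edges. For instance
  ∂bhi = hi − bi + bh.
As a 13×1 matrix over Z this has rank 1, with invariant factors (1).

Now H_k = ker ∂_k / im ∂_{k+1}, so:

  H_1: rank ker ∂_1 − rank ∂_2 = (13 − 8) − 1 = 4, and the invariant factors of ∂_2 are all 1, so H_1 ≅ Z^4.

H_1 = Z^4.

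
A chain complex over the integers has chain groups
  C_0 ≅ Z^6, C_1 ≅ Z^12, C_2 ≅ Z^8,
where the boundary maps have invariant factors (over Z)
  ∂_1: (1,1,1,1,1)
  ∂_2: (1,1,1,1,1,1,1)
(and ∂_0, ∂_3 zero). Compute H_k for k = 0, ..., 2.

H_0 = Z,  H_1 = 0,  H_2 = Z.

H_0: b_0 = 6 − 0 − 5 = 1; torsion from ∂_1 factors > 1: none. So H_0 = Z.
H_1: b_1 = 12 − 5 − 7 = 0; torsion from ∂_2 factors > 1: none. So H_1 = 0.
H_2: b_2 = 8 − 7 − 0 = 1; torsion from ∂_3 factors > 1: none. So H_2 = Z.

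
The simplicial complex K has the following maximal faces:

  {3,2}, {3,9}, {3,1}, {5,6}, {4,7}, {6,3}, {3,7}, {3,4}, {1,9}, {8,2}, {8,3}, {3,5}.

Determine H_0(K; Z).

We work with the vertex ordering 1 < 2 < 3 < 4 < 5 < 6 < 7 < 8 < 9. The simplices of K, each written with vertices in increasing order, are:

  0-simplices (9): [1], [2], [3], [4], [5], [6], [7], [8], [9]
  1-simplices (12): [1,3], [1,9], [2,3], [2,8], [3,4], [3,5], [3,6], [3,7], [3,8], [3,9], [4,7], [5,6]

so the chain groups are C_0 ≅ Z^9, C_1 ≅ Z^12.

Boundary ∂_1: C_1 → C_0 sends each edge [p,q] (with p < q) to q − p. For instance
  ∂[5,6] = [6] − [5].
This gives a 9×12 integer matrix of rank 8; reducing to Smith normal form yields diagonal entries (1,1,1,1,1,1,1,1).

Now H_k = ker ∂_k / im ∂_{k+1}, so:

  H_0: rank C_0 − rank ∂_1 = 9 − 8 = 1, and the invariant factors of ∂_1 are all 1, so H_0 ≅ Z.

H_0 ≅ Z.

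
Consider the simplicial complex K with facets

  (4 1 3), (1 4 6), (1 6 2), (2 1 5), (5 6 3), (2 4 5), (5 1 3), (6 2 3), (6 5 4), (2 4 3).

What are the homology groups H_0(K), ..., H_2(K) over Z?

We work with the vertex ordering 1 < 2 < 3 < 4 < 5 < 6. The simplices of K, each written with vertices in increasing order, are:

  0-simplices (6): [1], [2], [3], [4], [5], [6]
  1-simplices (15): [1,2], [1,3], [1,4], [1,5], [1,6], [2,3], [2,4], [2,5], [2,6], [3,4], [3,5], [3,6], [4,5], [4,6], [5,6]
  2-simplices (10): [1,2,5], [1,2,6], [1,3,4], [1,3,5], [1,4,6], [2,3,4], [2,3,6], [2,4,5], [3,5,6], [4,5,6]

so the chain groups are C_0 ≅ Z^6, C_1 ≅ Z^15, C_2 ≅ Z^10.

∂_1: C_1 → C_0 is given by ∂[p,q] = [q] − [p]. For instance
  ∂[4,6] = [6] − [4].
As a 6×15 matrix over Z this has rank 5, with invariant factors (1,1,1,1,1).

The boundary map ∂_2: C_2 → C_1 maps a triangle to the signed sum of its edges. For instance
  ∂[2,3,6] = [3,6] − [2,6] + [2,3],
  ∂[1,2,5] = [2,5] − [1,5] + [1,2].
This gives a 15×10 integer matrix of rank 10; reducing to Smith normal form yields diagonal entries (1,1,1,1,1,1,1,1,1,2).

Reading off H_k = ker ∂_k / im ∂_{k+1}:

  H_0: rank C_0 − rank ∂_1 = 6 − 5 = 1, and the invariant factors of ∂_1 are all 1, so H_0 = Z.
  H_1: rank ker ∂_1 − rank ∂_2 = (15 − 5) − 10 = 0, and ∂_2 has invariant factor 2 > 1, so H_1 = Z/2Z.
  H_2: rank ker ∂_2 − rank ∂_3 = (10 − 10) − 0 = 0, and there is no ∂_3, so H_2 = 0.

H_0 ≅ Z,  H_1 ≅ Z/2Z,  H_2 = 0.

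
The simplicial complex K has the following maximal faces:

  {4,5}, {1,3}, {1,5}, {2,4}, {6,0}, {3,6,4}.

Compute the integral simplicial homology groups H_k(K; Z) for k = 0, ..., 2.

H_0 = Z,  H_1 = Z,  H_2 = 0.

Fix the vertex order 0 < 1 < 2 < 3 < 4 < 5 < 6 and write every simplex with vertices in increasing order. Then dim K = 2 and the simplices of K are:

  0-simplices (7): [0], [1], [2], [3], [4], [5], [6]
  1-simplices (8): [0,6], [1,3], [1,5], [2,4], [3,4], [3,6], [4,5], [4,6]
  2-simplices (1): [3,4,6]

giving chain groups C_0 ≅ Z^7, C_1 ≅ Z^8, C_2 ≅ Z^1.

The boundary map ∂_1: C_1 → C_0 is given by ∂[p,q] = [q] − [p]. For instance
  ∂[2,4] = [4] − [2].
As a 7×8 matrix over Z this has rank 6, with invariant factors (1,1,1,1,1,1).

The boundary map ∂_2: C_2 → C_1 acts by ∂[p,q,r] = [q,r] − [p,r] + [p,q]. For instance
  ∂[3,4,6] = [4,6] − [3,6] + [3,4].
The 8×1 boundary matrix has rank 1 and Smith normal form diag(1).

From H_k ≅ ker(∂_k) / im(∂_{k+1}) we obtain:

  H_0: rank C_0 − rank ∂_1 = 7 − 6 = 1, and the invariant factors of ∂_1 are all 1, so H_0 = Z.
  H_1: rank ker ∂_1 − rank ∂_2 = (8 − 6) − 1 = 1, and the invariant factors of ∂_2 are all 1, so H_1 = Z.
  H_2: rank ker ∂_2 − rank ∂_3 = (1 − 1) − 0 = 0, and there is no ∂_3, so H_2 = 0.

As a check, the Euler characteristic is 7 − 8 + 1 = 0, which agrees with 1 − 1 + 0 = 0.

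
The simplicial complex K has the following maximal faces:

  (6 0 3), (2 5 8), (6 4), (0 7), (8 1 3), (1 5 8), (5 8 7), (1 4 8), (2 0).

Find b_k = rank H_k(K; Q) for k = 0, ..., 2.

Fix the vertex order 0 < 1 < 2 < 3 < 4 < 5 < 6 < 7 < 8 and write every simplex with vertices in increasing order. Then dim K = 2 and the simplices of K are:

  0-simplices (9): [0], [1], [2], [3], [4], [5], [6], [7], [8]
  1-simplices (17): [0,2], [0,3], [0,6], [0,7], [1,3], [1,4], [1,5], [1,8], [2,5], [2,8], [3,6], [3,8], [4,6], [4,8], [5,7], [5,8], [7,8]
  2-simplices (6): [0,3,6], [1,3,8], [1,4,8], [1,5,8], [2,5,8], [5,7,8]

Hence C_0 ≅ Z^9, C_1 ≅ Z^17, C_2 ≅ Z^6.

The boundary map ∂_1: C_1 → C_0 maps an edge to its endpoints' difference, ∂[p,q] = q − p.
The resulting 9×17 matrix has rank 8, and its Smith normal form has invariant factors (1,1,1,1,1,1,1,1).

Boundary ∂_2: C_2 → C_1 sends each 2-simplex [p,q,r] to [q,r] − [p,r] + [p,q]. For instance
  ∂[2,5,8] = [5,8] − [2,8] + [2,5],
  ∂[1,4,8] = [4,8] − [1,8] + [1,4].
As a 17×6 matrix over Z this has rank 6, with invariant factors (1,1,1,1,1,1).

Now H_k = ker ∂_k / im ∂_{k+1}, so:

  H_0: rank C_0 − rank ∂_1 = 9 − 8 = 1, and the invariant factors of ∂_1 are all 1, so H_0 ≅ Z.
  H_1: rank ker ∂_1 − rank ∂_2 = (17 − 8) − 6 = 3, and the invariant factors of ∂_2 are all 1, so H_1 ≅ Z^3.
  H_2: rank ker ∂_2 − rank ∂_3 = (6 − 6) − 0 = 0, and there is no ∂_3, so H_2 ≅ 0.

Hence the Betti numbers are b_0 = 1, b_1 = 3, b_2 = 0.

b_0 = 1, b_1 = 3, b_2 = 0.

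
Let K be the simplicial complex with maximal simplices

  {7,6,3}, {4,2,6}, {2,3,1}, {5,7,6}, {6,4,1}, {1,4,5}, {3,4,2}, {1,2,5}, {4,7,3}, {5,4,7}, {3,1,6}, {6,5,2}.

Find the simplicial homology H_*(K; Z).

H_0 ≅ Z,  H_1 ≅ Z/2Z,  H_2 = 0.

Take the total order 1 < 2 < 3 < 4 < 5 < 6 < 7 on the vertex set. Then K (dimension 2) consists of the simplices:

  0-simplices (7): [1], [2], [3], [4], [5], [6], [7]
  1-simplices (18): [1,2], [1,3], [1,4], [1,5], [1,6], [2,3], [2,4], [2,5], [2,6], [3,4], [3,6], [3,7], [4,5], [4,6], [4,7], [5,6], [5,7], [6,7]
  2-simplices (12): [1,2,3], [1,2,5], [1,3,6], [1,4,5], [1,4,6], [2,3,4], [2,4,6], [2,5,6], [3,4,7], [3,6,7], [4,5,7], [5,6,7]

giving chain groups C_0 ≅ Z^7, C_1 ≅ Z^18, C_2 ≅ Z^12.

The boundary map ∂_1: C_1 → C_0 is given by ∂[p,q] = [q] − [p].
The 7×18 boundary matrix has rank 6 and Smith normal form diag(1,1,1,1,1,1).

∂_2: C_2 → C_1 acts by ∂[p,q,r] = [q,r] − [p,r] + [p,q]. For instance
  ∂[5,6,7] = [6,7] − [5,7] + [5,6],
  ∂[3,4,7] = [4,7] − [3,7] + [3,4].
The resulting 18×12 matrix has rank 12, and its Smith normal form has invariant factors (1,1,1,1,1,1,1,1,1,1,1,2).

Now H_k = ker ∂_k / im ∂_{k+1}, so:

  H_0: rank C_0 − rank ∂_1 = 7 − 6 = 1, and the invariant factors of ∂_1 are all 1, so H_0 ≅ Z.
  H_1: rank ker ∂_1 − rank ∂_2 = (18 − 6) − 12 = 0, and ∂_2 has invariant factor 2 > 1, so H_1 ≅ Z/2Z.
  H_2: rank ker ∂_2 − rank ∂_3 = (12 − 12) − 0 = 0, and there is no ∂_3, so H_2 ≅ 0.

As a check, the Euler characteristic is 7 − 18 + 12 = 1, which agrees with 1 − 0 + 0 = 1.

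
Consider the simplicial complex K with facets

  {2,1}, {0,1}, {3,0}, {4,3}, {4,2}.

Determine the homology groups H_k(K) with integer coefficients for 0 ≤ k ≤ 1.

Fix the vertex order 0 < 1 < 2 < 3 < 4 and write every simplex with vertices in increasing order. Then dim K = 1 and the simplices of K are:

  0-simplices (5): [0], [1], [2], [3], [4]
  1-simplices (5): [0,1], [0,3], [1,2], [2,4], [3,4]

so the chain groups are C_0 ≅ Z^5, C_1 ≅ Z^5.

Boundary ∂_1: C_1 → C_0 maps an edge to its endpoints' difference, ∂[p,q] = q − p. For instance
  ∂[0,3] = [3] − [0].
This gives a 5×5 integer matrix of rank 4; reducing to Smith normal form yields diagonal entries (1,1,1,1).

Now H_k = ker ∂_k / im ∂_{k+1}, so:

  H_0: rank C_0 − rank ∂_1 = 5 − 4 = 1, and the invariant factors of ∂_1 are all 1, so H_0 ≅ Z.
  H_1: rank ker ∂_1 − rank ∂_2 = (5 − 4) − 0 = 1, and there is no ∂_2, so H_1 ≅ Z.

H_0 ≅ Z,  H_1 ≅ Z.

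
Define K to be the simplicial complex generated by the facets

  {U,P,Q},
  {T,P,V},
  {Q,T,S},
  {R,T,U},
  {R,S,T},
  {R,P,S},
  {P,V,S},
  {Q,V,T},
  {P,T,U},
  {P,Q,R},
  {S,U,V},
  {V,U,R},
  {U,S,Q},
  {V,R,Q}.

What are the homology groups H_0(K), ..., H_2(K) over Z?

We work with the vertex ordering P < Q < R < S < T < U < V. The simplices of K, each written with vertices in increasing order, are:

  0-simplices (7): P, Q, R, S, T, U, V
  1-simplices (21): PQ, PR, PS, PT, PU, PV, QR, QS, QT, QU, QV, RS, RT, RU, RV, ST, SU, SV, TU, TV, UV
  2-simplices (14): PQR, PQU, PRS, PSV, PTU, PTV, QRV, QST, QSU, QTV, RST, RTU, RUV, SUV

giving chain groups C_0 ≅ Z^7, C_1 ≅ Z^21, C_2 ≅ Z^14.

Boundary ∂_1: C_1 → C_0 maps an edge to its endpoints' difference, ∂[p,q] = q − p.
The 7×21 boundary matrix has rank 6 and Smith normal form diag(1,1,1,1,1,1).

The boundary map ∂_2: C_2 → C_1 sends each 2-simplex [p,q,r] to [q,r] − [p,r] + [p,q]. For instance
  ∂QSU = SU − QU + QS,
  ∂PSV = SV − PV + PS.
The resulting 21×14 matrix has rank 13, and its Smith normal form has invariant factors (1,1,1,1,1,1,1,1,1,1,1,1,1).

Reading off H_k = ker ∂_k / im ∂_{k+1}:

  H_0: rank C_0 − rank ∂_1 = 7 − 6 = 1, and the invariant factors of ∂_1 are all 1, so H_0 = Z.
  H_1: rank ker ∂_1 − rank ∂_2 = (21 − 6) − 13 = 2, and the invariant factors of ∂_2 are all 1, so H_1 = Z^2.
  H_2: rank ker ∂_2 − rank ∂_3 = (14 − 13) − 0 = 1, and there is no ∂_3, so H_2 = Z.

H_0 ≅ Z,  H_1 ≅ Z^2,  H_2 ≅ Z.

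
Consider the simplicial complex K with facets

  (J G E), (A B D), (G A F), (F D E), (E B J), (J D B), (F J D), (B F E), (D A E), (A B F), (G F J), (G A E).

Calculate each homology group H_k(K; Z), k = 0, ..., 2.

We work with the vertex ordering A < B < D < E < F < G < J. The simplices of K, each written with vertices in increasing order, are:

  0-simplices (7): A, B, D, E, F, G, J
  1-simplices (18): AB, AD, AE, AF, AG, BD, BE, BF, BJ, DE, DF, DJ, EF, EG, EJ, FG, FJ, GJ
  2-simplices (12): ABD, ABF, ADE, AEG, AFG, BDJ, BEF, BEJ, DEF, DFJ, EGJ, FGJ

giving chain groups C_0 ≅ Z^7, C_1 ≅ Z^18, C_2 ≅ Z^12.

∂_1: C_1 → C_0 maps an edge to its endpoints' difference, ∂[p,q] = q − p.
The resulting 7×18 matrix has rank 6, and its Smith normal form has invariant factors (1,1,1,1,1,1).

∂_2: C_2 → C_1 acts by ∂[p,q,r] = [q,r] − [p,r] + [p,q]. For instance
  ∂EGJ = GJ − EJ + EG,
  ∂ABD = BD − AD + AB.
As a 18×12 matrix over Z this has rank 12, with invariant factors (1,1,1,1,1,1,1,1,1,1,1,2).

Reading off H_k = ker ∂_k / im ∂_{k+1}:

  H_0: rank C_0 − rank ∂_1 = 7 − 6 = 1, and the invariant factors of ∂_1 are all 1, so H_0 = Z.
  H_1: rank ker ∂_1 − rank ∂_2 = (18 − 6) − 12 = 0, and ∂_2 has invariant factor 2 > 1, so H_1 = Z/2.
  H_2: rank ker ∂_2 − rank ∂_3 = (12 − 12) − 0 = 0, and there is no ∂_3, so H_2 = 0.

As a check, the Euler characteristic is 7 − 18 + 12 = 1, which agrees with 1 − 0 + 0 = 1.
(K is a triangulation of the real projective plane RP^2.)

H_0 = Z,  H_1 = Z/2,  H_2 = 0.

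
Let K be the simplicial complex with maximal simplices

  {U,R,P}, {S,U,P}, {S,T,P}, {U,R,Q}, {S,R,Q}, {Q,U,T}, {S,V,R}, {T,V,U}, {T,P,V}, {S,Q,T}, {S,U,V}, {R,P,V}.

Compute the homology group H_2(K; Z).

H_2 ≅ 0.

Fix the vertex order P < Q < R < S < T < U < V and write every simplex with vertices in increasing order. Then dim K = 2 and the simplices of K are:

  0-simplices (7): P, Q, R, S, T, U, V
  1-simplices (18): PR, PS, PT, PU, PV, QR, QS, QT, QU, RS, RU, RV, ST, SU, SV, TU, TV, UV
  2-simplices (12): PRU, PRV, PST, PSU, PTV, QRS, QRU, QST, QTU, RSV, SUV, TUV

so the chain groups are C_0 ≅ Z^7, C_1 ≅ Z^18, C_2 ≅ Z^12.

The boundary map ∂_1: C_1 → C_0 maps an edge to its endpoints' difference, ∂[p,q] = q − p. For instance
  ∂SU = U − S.
This gives a 7×18 integer matrix of rank 6; reducing to Smith normal form yields diagonal entries (1,1,1,1,1,1).

The boundary map ∂_2: C_2 → C_1 sends each 2-simplex [p,q,r] to [q,r] − [p,r] + [p,q]. For instance
  ∂PTV = TV − PV + PT,
  ∂PST = ST − PT + PS.
The 18×12 boundary matrix has rank 12 and Smith normal form diag(1,1,1,1,1,1,1,1,1,1,1,2).

Computing H_k = (kernel of ∂_k) / (image of ∂_{k+1}):

  H_2: rank ker ∂_2 − rank ∂_3 = (12 − 12) − 0 = 0, and there is no ∂_3, so H_2 = 0.

(K is a triangulation of the real projective plane RP^2.)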